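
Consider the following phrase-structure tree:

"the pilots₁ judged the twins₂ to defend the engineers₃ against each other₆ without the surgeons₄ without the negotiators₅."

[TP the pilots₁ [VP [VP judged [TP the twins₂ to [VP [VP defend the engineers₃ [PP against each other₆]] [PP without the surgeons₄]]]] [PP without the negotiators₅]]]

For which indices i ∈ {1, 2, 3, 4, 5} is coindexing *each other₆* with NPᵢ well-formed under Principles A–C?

{2, 3}

*each other* is an anaphor, so Principle A applies: it must be bound in its binding domain.
Binding domain of *each other₆*: the embedded TP, whose subject is the twins₂.
*the pilots₁* c-commands the anaphor but is outside its binding domain → cannot satisfy Principle A.
*the twins₂* c-commands the anaphor within its binding domain → licit binder.
*the engineers₃* c-commands the anaphor within its binding domain → licit binder.
*the surgeons₄* does not c-command the anaphor → cannot bind it.
*the negotiators₅* does not c-command the anaphor → cannot bind it.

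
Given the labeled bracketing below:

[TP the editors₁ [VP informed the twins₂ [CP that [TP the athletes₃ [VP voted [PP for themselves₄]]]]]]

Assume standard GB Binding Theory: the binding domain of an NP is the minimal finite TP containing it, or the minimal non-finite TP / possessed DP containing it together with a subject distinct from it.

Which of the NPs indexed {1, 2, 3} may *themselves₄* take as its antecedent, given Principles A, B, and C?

{3}

*themselves* is an anaphor, so Principle A applies: it must be bound in its binding domain.
Binding domain of *themselves₄*: the embedded TP, whose subject is the athletes₃.
*the editors₁* c-commands the anaphor but is outside its binding domain → cannot satisfy Principle A.
*the twins₂* c-commands the anaphor but is outside its binding domain → cannot satisfy Principle A.
*the athletes₃* c-commands the anaphor within its binding domain → licit binder.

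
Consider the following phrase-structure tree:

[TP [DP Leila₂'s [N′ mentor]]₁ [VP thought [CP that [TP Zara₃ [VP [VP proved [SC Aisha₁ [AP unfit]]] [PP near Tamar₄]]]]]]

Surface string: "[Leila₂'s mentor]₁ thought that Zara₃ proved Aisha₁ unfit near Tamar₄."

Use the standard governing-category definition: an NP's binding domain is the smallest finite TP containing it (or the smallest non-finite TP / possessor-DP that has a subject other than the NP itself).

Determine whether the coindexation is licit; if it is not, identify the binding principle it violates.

Principle C

The two coindexed NPs are *[Leila₂'s mentor]₁* and *Aisha₁*.
*Aisha₁* is an R-expression. Principle C requires it to be free everywhere.
*[Leila₂'s mentor]₁* c-commands it and carries the same index.
The R-expression is bound → Principle C violation.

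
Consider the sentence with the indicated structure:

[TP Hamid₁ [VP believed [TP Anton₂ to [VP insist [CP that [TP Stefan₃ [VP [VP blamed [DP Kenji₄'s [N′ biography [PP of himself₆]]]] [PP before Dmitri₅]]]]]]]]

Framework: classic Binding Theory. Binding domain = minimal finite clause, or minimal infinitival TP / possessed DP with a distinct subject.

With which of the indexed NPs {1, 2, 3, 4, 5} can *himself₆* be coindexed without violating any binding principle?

*himself* is an anaphor, so Principle A applies: it must be bound in its binding domain.
Binding domain of *himself₆*: the possessed DP, whose subject is Kenji₄.
*Hamid₁* c-commands the anaphor but is outside its binding domain → cannot satisfy Principle A.
*Anton₂* c-commands the anaphor but is outside its binding domain → cannot satisfy Principle A.
*Stefan₃* c-commands the anaphor but is outside its binding domain → cannot satisfy Principle A.
*Kenji₄* c-commands the anaphor within its binding domain → licit binder.
*Dmitri₅* does not c-command the anaphor → cannot bind it.

{4}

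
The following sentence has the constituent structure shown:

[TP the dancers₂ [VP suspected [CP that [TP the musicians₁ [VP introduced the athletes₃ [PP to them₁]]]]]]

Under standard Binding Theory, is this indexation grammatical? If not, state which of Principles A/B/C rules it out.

The two coindexed NPs are *the musicians₁* and *them₁*.
*them₁* is a pronoun. Its binding domain is the embedded TP, whose subject is the musicians₁.
*the musicians₁* c-commands it within that domain and carries the same index.
The pronoun is locally bound → Principle B violation.

Principle B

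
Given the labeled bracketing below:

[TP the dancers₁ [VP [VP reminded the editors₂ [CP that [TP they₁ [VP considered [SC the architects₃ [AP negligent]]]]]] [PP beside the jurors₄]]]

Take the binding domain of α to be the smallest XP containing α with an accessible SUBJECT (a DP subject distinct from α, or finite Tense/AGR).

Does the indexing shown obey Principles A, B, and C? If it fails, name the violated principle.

grammatical

The two coindexed NPs are *the dancers₁* and *they₁*.
*they₁* is a pronoun; nothing c-commands it within its binding domain (the embedded TP.), so Principle B holds trivially.
*the dancers₁* is an R-expression; *they₁* does not c-command it, and no other NP shares its index, so Principle C is satisfied.
All principles are respected.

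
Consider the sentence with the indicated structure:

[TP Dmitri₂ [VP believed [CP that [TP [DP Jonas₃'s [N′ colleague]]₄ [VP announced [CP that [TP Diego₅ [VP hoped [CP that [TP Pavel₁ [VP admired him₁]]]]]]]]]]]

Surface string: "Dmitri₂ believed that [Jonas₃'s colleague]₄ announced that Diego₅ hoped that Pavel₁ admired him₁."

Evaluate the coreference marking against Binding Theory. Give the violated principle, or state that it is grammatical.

Principle B

The two coindexed NPs are *Pavel₁* and *him₁*.
*him₁* is a pronoun. Its binding domain is the embedded TP, whose subject is Pavel₁.
*Pavel₁* c-commands it within that domain and carries the same index.
The pronoun is locally bound → Principle B violation.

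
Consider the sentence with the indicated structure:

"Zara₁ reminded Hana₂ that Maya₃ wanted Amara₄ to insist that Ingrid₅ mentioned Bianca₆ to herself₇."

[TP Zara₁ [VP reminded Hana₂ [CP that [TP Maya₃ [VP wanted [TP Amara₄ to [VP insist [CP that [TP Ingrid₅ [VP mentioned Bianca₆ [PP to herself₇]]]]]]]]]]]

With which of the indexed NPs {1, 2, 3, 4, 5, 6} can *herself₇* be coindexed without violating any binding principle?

{5, 6}

*herself* is an anaphor, so Principle A applies: it must be bound in its binding domain.
Binding domain of *herself₇*: the embedded TP, whose subject is Ingrid₅.
*Zara₁* c-commands the anaphor but is outside its binding domain → cannot satisfy Principle A.
*Hana₂* c-commands the anaphor but is outside its binding domain → cannot satisfy Principle A.
*Maya₃* c-commands the anaphor but is outside its binding domain → cannot satisfy Principle A.
*Amara₄* c-commands the anaphor but is outside its binding domain → cannot satisfy Principle A.
*Ingrid₅* c-commands the anaphor within its binding domain → licit binder.
*Bianca₆* c-commands the anaphor within its binding domain → licit binder.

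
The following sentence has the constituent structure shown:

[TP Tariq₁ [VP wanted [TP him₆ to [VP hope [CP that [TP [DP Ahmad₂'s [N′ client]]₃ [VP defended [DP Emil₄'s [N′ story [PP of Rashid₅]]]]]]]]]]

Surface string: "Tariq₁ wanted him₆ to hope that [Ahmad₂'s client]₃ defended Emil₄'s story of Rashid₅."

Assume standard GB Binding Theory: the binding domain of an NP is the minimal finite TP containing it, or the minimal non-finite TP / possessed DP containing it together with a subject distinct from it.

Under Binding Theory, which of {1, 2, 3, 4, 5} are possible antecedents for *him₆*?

none

*him* is a pronoun, so Principle B applies: it must be free in its binding domain.
Binding domain of *him₆*: the matrix TP, whose subject is Tariq₁.
*Tariq₁* c-commands the pronoun within its binding domain → coindexation would violate Principle B.
*Ahmad₂*: the pronoun c-commands this R-expression → coindexation would violate Principle C on *Ahmad₂*.
*[Ahmad₂'s client]₃*: the pronoun c-commands this R-expression → coindexation would violate Principle C on *[Ahmad₂'s client]₃*.
*Emil₄*: the pronoun c-commands this R-expression → coindexation would violate Principle C on *Emil₄*.
*Rashid₅*: the pronoun c-commands this R-expression → coindexation would violate Principle C on *Rashid₅*.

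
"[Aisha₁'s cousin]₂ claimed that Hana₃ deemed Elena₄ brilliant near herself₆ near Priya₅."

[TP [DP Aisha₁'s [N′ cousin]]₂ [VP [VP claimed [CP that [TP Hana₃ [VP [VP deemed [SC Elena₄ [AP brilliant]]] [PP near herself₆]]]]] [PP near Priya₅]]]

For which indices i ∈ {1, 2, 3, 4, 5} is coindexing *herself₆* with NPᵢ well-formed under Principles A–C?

{3}

*herself* is an anaphor, so Principle A applies: it must be bound in its binding domain.
Binding domain of *herself₆*: the embedded TP, whose subject is Hana₃.
*Aisha₁* does not c-command the anaphor → cannot bind it.
*[Aisha₁'s cousin]₂* c-commands the anaphor but is outside its binding domain → cannot satisfy Principle A.
*Hana₃* c-commands the anaphor within its binding domain → licit binder.
*Elena₄* does not c-command the anaphor → cannot bind it.
*Priya₅* does not c-command the anaphor → cannot bind it.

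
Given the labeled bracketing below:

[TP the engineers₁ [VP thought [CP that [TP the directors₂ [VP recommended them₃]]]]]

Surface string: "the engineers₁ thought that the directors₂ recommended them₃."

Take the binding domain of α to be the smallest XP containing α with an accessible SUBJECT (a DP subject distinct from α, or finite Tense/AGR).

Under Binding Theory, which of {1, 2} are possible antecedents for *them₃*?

{1}

*them* is a pronoun, so Principle B applies: it must be free in its binding domain.
Binding domain of *them₃*: the embedded TP, whose subject is the directors₂.
*the engineers₁* c-commands the pronoun but from outside its binding domain, and is not c-commanded by it → coindexation permitted.
*the directors₂* c-commands the pronoun within its binding domain → coindexation would violate Principle B.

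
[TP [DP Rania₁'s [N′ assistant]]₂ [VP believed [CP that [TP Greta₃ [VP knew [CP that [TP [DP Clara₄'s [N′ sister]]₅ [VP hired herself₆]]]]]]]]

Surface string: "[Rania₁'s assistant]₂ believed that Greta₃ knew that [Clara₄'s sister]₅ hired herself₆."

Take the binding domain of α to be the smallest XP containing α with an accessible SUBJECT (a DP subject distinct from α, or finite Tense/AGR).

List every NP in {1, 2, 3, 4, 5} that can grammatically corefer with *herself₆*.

{5}

*herself* is an anaphor, so Principle A applies: it must be bound in its binding domain.
Binding domain of *herself₆*: the embedded TP, whose subject is [Clara₄'s sister]₅.
*Rania₁* does not c-command the anaphor → cannot bind it.
*[Rania₁'s assistant]₂* c-commands the anaphor but is outside its binding domain → cannot satisfy Principle A.
*Greta₃* c-commands the anaphor but is outside its binding domain → cannot satisfy Principle A.
*Clara₄* does not c-command the anaphor → cannot bind it.
*[Clara₄'s sister]₅* c-commands the anaphor within its binding domain → licit binder.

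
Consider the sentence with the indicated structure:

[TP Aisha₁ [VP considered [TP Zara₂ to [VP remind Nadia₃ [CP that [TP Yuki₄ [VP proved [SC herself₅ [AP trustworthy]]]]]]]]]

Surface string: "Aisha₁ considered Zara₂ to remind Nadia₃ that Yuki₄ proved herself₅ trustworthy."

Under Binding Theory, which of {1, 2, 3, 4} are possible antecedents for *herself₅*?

{4}

*herself* is an anaphor, so Principle A applies: it must be bound in its binding domain.
Binding domain of *herself₅*: the embedded TP, whose subject is Yuki₄.
*Aisha₁* c-commands the anaphor but is outside its binding domain → cannot satisfy Principle A.
*Zara₂* c-commands the anaphor but is outside its binding domain → cannot satisfy Principle A.
*Nadia₃* c-commands the anaphor but is outside its binding domain → cannot satisfy Principle A.
*Yuki₄* c-commands the anaphor within its binding domain → licit binder.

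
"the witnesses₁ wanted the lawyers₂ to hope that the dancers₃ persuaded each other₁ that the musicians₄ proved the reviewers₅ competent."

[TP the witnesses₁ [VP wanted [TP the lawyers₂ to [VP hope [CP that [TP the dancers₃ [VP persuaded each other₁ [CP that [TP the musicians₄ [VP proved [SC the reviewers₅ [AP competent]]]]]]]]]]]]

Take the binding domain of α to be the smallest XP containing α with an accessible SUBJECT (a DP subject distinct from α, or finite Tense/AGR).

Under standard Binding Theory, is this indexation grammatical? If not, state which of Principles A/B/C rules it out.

The two coindexed NPs are *the witnesses₁* and *each other₁*.
*each other₁* is an anaphor. Principle A requires it to be bound within its binding domain — the embedded TP, whose subject is the dancers₃.
Within that domain it is c-commanded by *the dancers₃*, which does not share its index.
*the witnesses₁* does c-command the anaphor, but from outside its binding domain.
The anaphor is unbound in its domain → Principle A violation.

Principle A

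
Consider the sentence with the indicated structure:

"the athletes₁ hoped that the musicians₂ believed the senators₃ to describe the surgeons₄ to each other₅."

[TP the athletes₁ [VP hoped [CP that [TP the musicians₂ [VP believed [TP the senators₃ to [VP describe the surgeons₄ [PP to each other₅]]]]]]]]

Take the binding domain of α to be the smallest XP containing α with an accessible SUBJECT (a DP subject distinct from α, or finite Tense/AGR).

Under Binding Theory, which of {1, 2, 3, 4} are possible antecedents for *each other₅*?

*each other* is an anaphor, so Principle A applies: it must be bound in its binding domain.
Binding domain of *each other₅*: the embedded TP, whose subject is the senators₃.
*the athletes₁* c-commands the anaphor but is outside its binding domain → cannot satisfy Principle A.
*the musicians₂* c-commands the anaphor but is outside its binding domain → cannot satisfy Principle A.
*the senators₃* c-commands the anaphor within its binding domain → licit binder.
*the surgeons₄* c-commands the anaphor within its binding domain → licit binder.

{3, 4}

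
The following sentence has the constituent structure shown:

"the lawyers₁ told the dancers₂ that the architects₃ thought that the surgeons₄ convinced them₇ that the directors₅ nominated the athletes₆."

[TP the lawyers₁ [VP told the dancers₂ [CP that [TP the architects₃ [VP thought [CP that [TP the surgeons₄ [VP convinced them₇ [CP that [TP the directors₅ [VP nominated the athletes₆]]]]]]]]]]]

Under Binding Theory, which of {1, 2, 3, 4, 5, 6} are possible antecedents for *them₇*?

{1, 2, 3}

*them* is a pronoun, so Principle B applies: it must be free in its binding domain.
Binding domain of *them₇*: the embedded TP, whose subject is the surgeons₄.
*the lawyers₁* c-commands the pronoun but from outside its binding domain, and is not c-commanded by it → coindexation permitted.
*the dancers₂* c-commands the pronoun but from outside its binding domain, and is not c-commanded by it → coindexation permitted.
*the architects₃* c-commands the pronoun but from outside its binding domain, and is not c-commanded by it → coindexation permitted.
*the surgeons₄* c-commands the pronoun within its binding domain → coindexation would violate Principle B.
*the directors₅*: the pronoun c-commands this R-expression → coindexation would violate Principle C on *the directors₅*.
*the athletes₆*: the pronoun c-commands this R-expression → coindexation would violate Principle C on *the athletes₆*.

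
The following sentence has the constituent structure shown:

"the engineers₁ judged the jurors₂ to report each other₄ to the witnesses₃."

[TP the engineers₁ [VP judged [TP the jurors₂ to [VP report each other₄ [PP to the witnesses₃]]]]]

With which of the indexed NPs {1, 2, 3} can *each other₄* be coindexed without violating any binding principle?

*each other* is an anaphor, so Principle A applies: it must be bound in its binding domain.
Binding domain of *each other₄*: the embedded TP, whose subject is the jurors₂.
*the engineers₁* c-commands the anaphor but is outside its binding domain → cannot satisfy Principle A.
*the jurors₂* c-commands the anaphor within its binding domain → licit binder.
*the witnesses₃* does not c-command the anaphor → cannot bind it.

{2}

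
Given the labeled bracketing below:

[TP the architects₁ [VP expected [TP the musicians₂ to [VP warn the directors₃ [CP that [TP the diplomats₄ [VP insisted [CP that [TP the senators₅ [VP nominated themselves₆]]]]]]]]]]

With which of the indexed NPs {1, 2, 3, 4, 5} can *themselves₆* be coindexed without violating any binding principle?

{5}

*themselves* is an anaphor, so Principle A applies: it must be bound in its binding domain.
Binding domain of *themselves₆*: the embedded TP, whose subject is the senators₅.
*the architects₁* c-commands the anaphor but is outside its binding domain → cannot satisfy Principle A.
*the musicians₂* c-commands the anaphor but is outside its binding domain → cannot satisfy Principle A.
*the directors₃* c-commands the anaphor but is outside its binding domain → cannot satisfy Principle A.
*the diplomats₄* c-commands the anaphor but is outside its binding domain → cannot satisfy Principle A.
*the senators₅* c-commands the anaphor within its binding domain → licit binder.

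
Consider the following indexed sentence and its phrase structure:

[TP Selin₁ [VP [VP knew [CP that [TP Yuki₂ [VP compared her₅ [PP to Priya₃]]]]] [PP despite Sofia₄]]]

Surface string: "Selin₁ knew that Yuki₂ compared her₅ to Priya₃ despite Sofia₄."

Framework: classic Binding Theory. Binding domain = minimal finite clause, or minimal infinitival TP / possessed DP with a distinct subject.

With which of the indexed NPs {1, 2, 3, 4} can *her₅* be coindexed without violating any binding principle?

{1, 4}

*her* is a pronoun, so Principle B applies: it must be free in its binding domain.
Binding domain of *her₅*: the embedded TP, whose subject is Yuki₂.
*Selin₁* c-commands the pronoun but from outside its binding domain, and is not c-commanded by it → coindexation permitted.
*Yuki₂* c-commands the pronoun within its binding domain → coindexation would violate Principle B.
*Priya₃*: the pronoun c-commands this R-expression → coindexation would violate Principle C on *Priya₃*.
*Sofia₄* and the pronoun do not c-command one another → neither Principle B nor Principle C is at stake; coindexation permitted.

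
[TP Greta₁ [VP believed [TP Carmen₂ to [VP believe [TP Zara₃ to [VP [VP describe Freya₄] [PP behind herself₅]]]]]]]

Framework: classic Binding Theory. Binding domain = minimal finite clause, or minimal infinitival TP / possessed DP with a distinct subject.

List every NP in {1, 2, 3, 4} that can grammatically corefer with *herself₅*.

{3}

*herself* is an anaphor, so Principle A applies: it must be bound in its binding domain.
Binding domain of *herself₅*: the embedded TP, whose subject is Zara₃.
*Greta₁* c-commands the anaphor but is outside its binding domain → cannot satisfy Principle A.
*Carmen₂* c-commands the anaphor but is outside its binding domain → cannot satisfy Principle A.
*Zara₃* c-commands the anaphor within its binding domain → licit binder.
*Freya₄* does not c-command the anaphor → cannot bind it.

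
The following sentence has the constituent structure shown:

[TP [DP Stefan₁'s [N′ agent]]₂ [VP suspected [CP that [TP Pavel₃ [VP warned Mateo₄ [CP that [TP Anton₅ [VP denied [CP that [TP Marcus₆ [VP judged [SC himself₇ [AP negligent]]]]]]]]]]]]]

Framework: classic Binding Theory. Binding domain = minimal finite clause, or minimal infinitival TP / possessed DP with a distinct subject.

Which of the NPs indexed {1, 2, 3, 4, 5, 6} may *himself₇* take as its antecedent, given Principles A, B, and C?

*himself* is an anaphor, so Principle A applies: it must be bound in its binding domain.
Binding domain of *himself₇*: the embedded TP, whose subject is Marcus₆.
*Stefan₁* does not c-command the anaphor → cannot bind it.
*[Stefan₁'s agent]₂* c-commands the anaphor but is outside its binding domain → cannot satisfy Principle A.
*Pavel₃* c-commands the anaphor but is outside its binding domain → cannot satisfy Principle A.
*Mateo₄* c-commands the anaphor but is outside its binding domain → cannot satisfy Principle A.
*Anton₅* c-commands the anaphor but is outside its binding domain → cannot satisfy Principle A.
*Marcus₆* c-commands the anaphor within its binding domain → licit binder.

{6}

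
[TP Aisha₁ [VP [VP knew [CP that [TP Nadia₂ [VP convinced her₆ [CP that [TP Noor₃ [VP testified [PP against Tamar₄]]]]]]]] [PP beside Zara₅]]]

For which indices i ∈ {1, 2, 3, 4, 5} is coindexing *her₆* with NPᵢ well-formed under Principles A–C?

*her* is a pronoun, so Principle B applies: it must be free in its binding domain.
Binding domain of *her₆*: the embedded TP, whose subject is Nadia₂.
*Aisha₁* c-commands the pronoun but from outside its binding domain, and is not c-commanded by it → coindexation permitted.
*Nadia₂* c-commands the pronoun within its binding domain → coindexation would violate Principle B.
*Noor₃*: the pronoun c-commands this R-expression → coindexation would violate Principle C on *Noor₃*.
*Tamar₄*: the pronoun c-commands this R-expression → coindexation would violate Principle C on *Tamar₄*.
*Zara₅* and the pronoun do not c-command one another → neither Principle B nor Principle C is at stake; coindexation permitted.

{1, 5}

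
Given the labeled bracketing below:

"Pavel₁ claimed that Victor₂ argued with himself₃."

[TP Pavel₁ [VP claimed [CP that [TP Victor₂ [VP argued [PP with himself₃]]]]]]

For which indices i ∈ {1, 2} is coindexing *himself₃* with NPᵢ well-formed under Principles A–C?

*himself* is an anaphor, so Principle A applies: it must be bound in its binding domain.
Binding domain of *himself₃*: the embedded TP, whose subject is Victor₂.
*Pavel₁* c-commands the anaphor but is outside its binding domain → cannot satisfy Principle A.
*Victor₂* c-commands the anaphor within its binding domain → licit binder.

{2}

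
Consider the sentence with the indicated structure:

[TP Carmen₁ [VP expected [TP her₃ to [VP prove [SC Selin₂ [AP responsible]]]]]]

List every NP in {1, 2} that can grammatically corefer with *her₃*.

*her* is a pronoun, so Principle B applies: it must be free in its binding domain.
Binding domain of *her₃*: the matrix TP, whose subject is Carmen₁.
*Carmen₁* c-commands the pronoun within its binding domain → coindexation would violate Principle B.
*Selin₂*: the pronoun c-commands this R-expression → coindexation would violate Principle C on *Selin₂*.

none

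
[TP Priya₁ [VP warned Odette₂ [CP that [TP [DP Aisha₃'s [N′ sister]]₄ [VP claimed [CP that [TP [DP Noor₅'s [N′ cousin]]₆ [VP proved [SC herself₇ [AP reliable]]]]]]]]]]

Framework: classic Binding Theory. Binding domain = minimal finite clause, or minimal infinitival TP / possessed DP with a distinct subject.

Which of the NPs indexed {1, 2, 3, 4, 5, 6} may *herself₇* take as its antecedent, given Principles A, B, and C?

{6}

*herself* is an anaphor, so Principle A applies: it must be bound in its binding domain.
Binding domain of *herself₇*: the embedded TP, whose subject is [Noor₅'s cousin]₆.
*Priya₁* c-commands the anaphor but is outside its binding domain → cannot satisfy Principle A.
*Odette₂* c-commands the anaphor but is outside its binding domain → cannot satisfy Principle A.
*Aisha₃* does not c-command the anaphor → cannot bind it.
*[Aisha₃'s sister]₄* c-commands the anaphor but is outside its binding domain → cannot satisfy Principle A.
*Noor₅* does not c-command the anaphor → cannot bind it.
*[Noor₅'s cousin]₆* c-commands the anaphor within its binding domain → licit binder.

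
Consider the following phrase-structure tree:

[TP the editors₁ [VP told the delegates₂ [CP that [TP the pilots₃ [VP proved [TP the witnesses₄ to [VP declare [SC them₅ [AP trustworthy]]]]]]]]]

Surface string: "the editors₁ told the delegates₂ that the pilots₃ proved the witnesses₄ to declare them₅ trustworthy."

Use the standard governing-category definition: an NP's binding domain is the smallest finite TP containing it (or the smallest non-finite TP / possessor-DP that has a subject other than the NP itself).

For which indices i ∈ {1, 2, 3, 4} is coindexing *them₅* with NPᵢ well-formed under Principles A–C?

*them* is a pronoun, so Principle B applies: it must be free in its binding domain.
Binding domain of *them₅*: the embedded TP, whose subject is the witnesses₄.
*the editors₁* c-commands the pronoun but from outside its binding domain, and is not c-commanded by it → coindexation permitted.
*the delegates₂* c-commands the pronoun but from outside its binding domain, and is not c-commanded by it → coindexation permitted.
*the pilots₃* c-commands the pronoun but from outside its binding domain, and is not c-commanded by it → coindexation permitted.
*the witnesses₄* c-commands the pronoun within its binding domain → coindexation would violate Principle B.

{1, 2, 3}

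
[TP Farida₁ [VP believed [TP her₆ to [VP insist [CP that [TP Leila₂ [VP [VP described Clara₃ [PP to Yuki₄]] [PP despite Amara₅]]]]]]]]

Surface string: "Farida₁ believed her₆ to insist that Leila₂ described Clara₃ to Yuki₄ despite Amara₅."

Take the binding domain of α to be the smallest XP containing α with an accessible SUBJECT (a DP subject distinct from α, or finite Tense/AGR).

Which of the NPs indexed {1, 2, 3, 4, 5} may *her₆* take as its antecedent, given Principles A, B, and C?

none

*her* is a pronoun, so Principle B applies: it must be free in its binding domain.
Binding domain of *her₆*: the matrix TP, whose subject is Farida₁.
*Farida₁* c-commands the pronoun within its binding domain → coindexation would violate Principle B.
*Leila₂*: the pronoun c-commands this R-expression → coindexation would violate Principle C on *Leila₂*.
*Clara₃*: the pronoun c-commands this R-expression → coindexation would violate Principle C on *Clara₃*.
*Yuki₄*: the pronoun c-commands this R-expression → coindexation would violate Principle C on *Yuki₄*.
*Amara₅*: the pronoun c-commands this R-expression → coindexation would violate Principle C on *Amara₅*.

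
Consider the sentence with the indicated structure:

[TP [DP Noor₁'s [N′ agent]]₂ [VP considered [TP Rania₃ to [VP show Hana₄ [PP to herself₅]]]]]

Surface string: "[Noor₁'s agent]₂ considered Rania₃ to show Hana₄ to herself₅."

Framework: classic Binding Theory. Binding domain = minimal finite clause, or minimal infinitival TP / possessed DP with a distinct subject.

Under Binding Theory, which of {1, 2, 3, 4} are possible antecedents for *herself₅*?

{3, 4}

*herself* is an anaphor, so Principle A applies: it must be bound in its binding domain.
Binding domain of *herself₅*: the embedded TP, whose subject is Rania₃.
*Noor₁* does not c-command the anaphor → cannot bind it.
*[Noor₁'s agent]₂* c-commands the anaphor but is outside its binding domain → cannot satisfy Principle A.
*Rania₃* c-commands the anaphor within its binding domain → licit binder.
*Hana₄* c-commands the anaphor within its binding domain → licit binder.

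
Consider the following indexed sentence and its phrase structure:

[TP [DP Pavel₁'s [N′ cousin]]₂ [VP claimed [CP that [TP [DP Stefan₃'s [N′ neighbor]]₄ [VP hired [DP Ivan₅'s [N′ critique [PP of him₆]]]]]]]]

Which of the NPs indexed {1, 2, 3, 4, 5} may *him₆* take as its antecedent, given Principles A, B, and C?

{1, 2, 3, 4}

*him* is a pronoun, so Principle B applies: it must be free in its binding domain.
Binding domain of *him₆*: the possessed DP, whose subject is Ivan₅.
*Pavel₁* and the pronoun do not c-command one another → neither Principle B nor Principle C is at stake; coindexation permitted.
*[Pavel₁'s cousin]₂* c-commands the pronoun but from outside its binding domain, and is not c-commanded by it → coindexation permitted.
*Stefan₃* and the pronoun do not c-command one another → neither Principle B nor Principle C is at stake; coindexation permitted.
*[Stefan₃'s neighbor]₄* c-commands the pronoun but from outside its binding domain, and is not c-commanded by it → coindexation permitted.
*Ivan₅* c-commands the pronoun within its binding domain → coindexation would violate Principle B.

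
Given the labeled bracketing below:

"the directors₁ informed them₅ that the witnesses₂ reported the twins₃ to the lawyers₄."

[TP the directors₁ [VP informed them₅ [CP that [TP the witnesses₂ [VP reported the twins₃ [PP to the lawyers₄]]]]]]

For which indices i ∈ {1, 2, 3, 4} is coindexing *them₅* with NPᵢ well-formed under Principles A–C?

*them* is a pronoun, so Principle B applies: it must be free in its binding domain.
Binding domain of *them₅*: the matrix TP, whose subject is the directors₁.
*the directors₁* c-commands the pronoun within its binding domain → coindexation would violate Principle B.
*the witnesses₂*: the pronoun c-commands this R-expression → coindexation would violate Principle C on *the witnesses₂*.
*the twins₃*: the pronoun c-commands this R-expression → coindexation would violate Principle C on *the twins₃*.
*the lawyers₄*: the pronoun c-commands this R-expression → coindexation would violate Principle C on *the lawyers₄*.

none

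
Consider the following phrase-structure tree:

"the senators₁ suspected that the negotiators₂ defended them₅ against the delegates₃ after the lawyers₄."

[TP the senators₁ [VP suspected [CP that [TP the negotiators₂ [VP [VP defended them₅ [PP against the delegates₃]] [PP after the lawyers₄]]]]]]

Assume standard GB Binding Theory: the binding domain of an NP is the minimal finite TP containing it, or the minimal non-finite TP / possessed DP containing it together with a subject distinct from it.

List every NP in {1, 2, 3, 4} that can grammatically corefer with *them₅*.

{1, 4}

*them* is a pronoun, so Principle B applies: it must be free in its binding domain.
Binding domain of *them₅*: the embedded TP, whose subject is the negotiators₂.
*the senators₁* c-commands the pronoun but from outside its binding domain, and is not c-commanded by it → coindexation permitted.
*the negotiators₂* c-commands the pronoun within its binding domain → coindexation would violate Principle B.
*the delegates₃*: the pronoun c-commands this R-expression → coindexation would violate Principle C on *the delegates₃*.
*the lawyers₄* and the pronoun do not c-command one another → neither Principle B nor Principle C is at stake; coindexation permitted.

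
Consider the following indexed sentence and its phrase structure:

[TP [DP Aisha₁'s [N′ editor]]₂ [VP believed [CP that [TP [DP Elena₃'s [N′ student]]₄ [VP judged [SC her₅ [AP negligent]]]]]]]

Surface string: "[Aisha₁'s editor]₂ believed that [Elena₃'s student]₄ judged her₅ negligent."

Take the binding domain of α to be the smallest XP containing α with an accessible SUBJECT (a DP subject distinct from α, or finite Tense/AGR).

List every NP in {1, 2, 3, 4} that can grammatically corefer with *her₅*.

{1, 2, 3}

*her* is a pronoun, so Principle B applies: it must be free in its binding domain.
Binding domain of *her₅*: the embedded TP, whose subject is [Elena₃'s student]₄.
*Aisha₁* and the pronoun do not c-command one another → neither Principle B nor Principle C is at stake; coindexation permitted.
*[Aisha₁'s editor]₂* c-commands the pronoun but from outside its binding domain, and is not c-commanded by it → coindexation permitted.
*Elena₃* and the pronoun do not c-command one another → neither Principle B nor Principle C is at stake; coindexation permitted.
*[Elena₃'s student]₄* c-commands the pronoun within its binding domain → coindexation would violate Principle B.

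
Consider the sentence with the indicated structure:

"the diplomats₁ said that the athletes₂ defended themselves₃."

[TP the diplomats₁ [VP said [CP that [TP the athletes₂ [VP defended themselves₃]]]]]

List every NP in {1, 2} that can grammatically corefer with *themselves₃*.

{2}

*themselves* is an anaphor, so Principle A applies: it must be bound in its binding domain.
Binding domain of *themselves₃*: the embedded TP, whose subject is the athletes₂.
*the diplomats₁* c-commands the anaphor but is outside its binding domain → cannot satisfy Principle A.
*the athletes₂* c-commands the anaphor within its binding domain → licit binder.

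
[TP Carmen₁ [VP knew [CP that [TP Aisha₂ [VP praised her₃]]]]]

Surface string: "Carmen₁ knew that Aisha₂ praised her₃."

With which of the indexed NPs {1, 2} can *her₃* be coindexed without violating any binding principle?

*her* is a pronoun, so Principle B applies: it must be free in its binding domain.
Binding domain of *her₃*: the embedded TP, whose subject is Aisha₂.
*Carmen₁* c-commands the pronoun but from outside its binding domain, and is not c-commanded by it → coindexation permitted.
*Aisha₂* c-commands the pronoun within its binding domain → coindexation would violate Principle B.

{1}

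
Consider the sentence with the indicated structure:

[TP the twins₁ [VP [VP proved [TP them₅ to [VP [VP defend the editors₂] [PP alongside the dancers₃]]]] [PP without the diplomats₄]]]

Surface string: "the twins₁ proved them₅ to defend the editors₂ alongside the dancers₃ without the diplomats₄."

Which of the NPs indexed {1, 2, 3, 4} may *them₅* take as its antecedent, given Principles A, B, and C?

*them* is a pronoun, so Principle B applies: it must be free in its binding domain.
Binding domain of *them₅*: the matrix TP, whose subject is the twins₁.
*the twins₁* c-commands the pronoun within its binding domain → coindexation would violate Principle B.
*the editors₂*: the pronoun c-commands this R-expression → coindexation would violate Principle C on *the editors₂*.
*the dancers₃*: the pronoun c-commands this R-expression → coindexation would violate Principle C on *the dancers₃*.
*the diplomats₄* and the pronoun do not c-command one another → neither Principle B nor Principle C is at stake; coindexation permitted.

{4}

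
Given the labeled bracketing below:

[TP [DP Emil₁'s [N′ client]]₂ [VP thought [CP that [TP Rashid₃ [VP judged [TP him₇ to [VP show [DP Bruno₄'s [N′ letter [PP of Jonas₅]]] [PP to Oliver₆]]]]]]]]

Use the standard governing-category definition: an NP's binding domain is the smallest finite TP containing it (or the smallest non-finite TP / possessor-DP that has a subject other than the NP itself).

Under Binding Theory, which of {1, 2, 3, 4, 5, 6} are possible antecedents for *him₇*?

*him* is a pronoun, so Principle B applies: it must be free in its binding domain.
Binding domain of *him₇*: the embedded TP, whose subject is Rashid₃.
*Emil₁* and the pronoun do not c-command one another → neither Principle B nor Principle C is at stake; coindexation permitted.
*[Emil₁'s client]₂* c-commands the pronoun but from outside its binding domain, and is not c-commanded by it → coindexation permitted.
*Rashid₃* c-commands the pronoun within its binding domain → coindexation would violate Principle B.
*Bruno₄*: the pronoun c-commands this R-expression → coindexation would violate Principle C on *Bruno₄*.
*Jonas₅*: the pronoun c-commands this R-expression → coindexation would violate Principle C on *Jonas₅*.
*Oliver₆*: the pronoun c-commands this R-expression → coindexation would violate Principle C on *Oliver₆*.

{1, 2}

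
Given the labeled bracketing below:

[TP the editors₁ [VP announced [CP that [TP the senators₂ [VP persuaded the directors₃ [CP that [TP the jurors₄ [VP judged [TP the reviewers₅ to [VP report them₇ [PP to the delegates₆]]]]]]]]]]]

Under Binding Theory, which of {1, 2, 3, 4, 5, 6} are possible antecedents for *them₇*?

{1, 2, 3, 4}

*them* is a pronoun, so Principle B applies: it must be free in its binding domain.
Binding domain of *them₇*: the embedded TP, whose subject is the reviewers₅.
*the editors₁* c-commands the pronoun but from outside its binding domain, and is not c-commanded by it → coindexation permitted.
*the senators₂* c-commands the pronoun but from outside its binding domain, and is not c-commanded by it → coindexation permitted.
*the directors₃* c-commands the pronoun but from outside its binding domain, and is not c-commanded by it → coindexation permitted.
*the jurors₄* c-commands the pronoun but from outside its binding domain, and is not c-commanded by it → coindexation permitted.
*the reviewers₅* c-commands the pronoun within its binding domain → coindexation would violate Principle B.
*the delegates₆*: the pronoun c-commands this R-expression → coindexation would violate Principle C on *the delegates₆*.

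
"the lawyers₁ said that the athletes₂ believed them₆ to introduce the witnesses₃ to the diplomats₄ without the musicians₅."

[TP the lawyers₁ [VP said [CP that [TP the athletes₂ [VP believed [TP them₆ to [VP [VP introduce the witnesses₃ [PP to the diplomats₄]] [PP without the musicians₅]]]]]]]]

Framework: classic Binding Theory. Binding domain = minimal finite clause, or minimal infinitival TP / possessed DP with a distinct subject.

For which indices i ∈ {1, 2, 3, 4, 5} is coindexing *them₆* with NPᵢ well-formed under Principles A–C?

{1}

*them* is a pronoun, so Principle B applies: it must be free in its binding domain.
Binding domain of *them₆*: the embedded TP, whose subject is the athletes₂.
*the lawyers₁* c-commands the pronoun but from outside its binding domain, and is not c-commanded by it → coindexation permitted.
*the athletes₂* c-commands the pronoun within its binding domain → coindexation would violate Principle B.
*the witnesses₃*: the pronoun c-commands this R-expression → coindexation would violate Principle C on *the witnesses₃*.
*the diplomats₄*: the pronoun c-commands this R-expression → coindexation would violate Principle C on *the diplomats₄*.
*the musicians₅*: the pronoun c-commands this R-expression → coindexation would violate Principle C on *the musicians₅*.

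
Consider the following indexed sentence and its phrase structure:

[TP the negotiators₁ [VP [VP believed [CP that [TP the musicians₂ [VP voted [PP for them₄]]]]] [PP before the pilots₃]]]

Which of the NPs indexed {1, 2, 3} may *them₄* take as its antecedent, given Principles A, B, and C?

*them* is a pronoun, so Principle B applies: it must be free in its binding domain.
Binding domain of *them₄*: the embedded TP, whose subject is the musicians₂.
*the negotiators₁* c-commands the pronoun but from outside its binding domain, and is not c-commanded by it → coindexation permitted.
*the musicians₂* c-commands the pronoun within its binding domain → coindexation would violate Principle B.
*the pilots₃* and the pronoun do not c-command one another → neither Principle B nor Principle C is at stake; coindexation permitted.

{1, 3}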